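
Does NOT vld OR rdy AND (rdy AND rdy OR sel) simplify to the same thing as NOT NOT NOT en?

No

E1: NOT vld OR rdy AND (rdy AND rdy OR sel)
    = NOT vld OR rdy AND (rdy OR sel)   — idempotence
    = NOT vld OR rdy   — absorption
E2: NOT NOT NOT en
    = NOT en   — double negation
These differ: at en=1, rdy=0, sel=0, vld=0, E1 = 1 but E2 = 0.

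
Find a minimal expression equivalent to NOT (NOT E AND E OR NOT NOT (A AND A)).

NOT (NOT E AND E OR NOT NOT (A AND A))
= NOT NOT NOT (A AND A)
= NOT (A AND A)
= NOT A

NOT A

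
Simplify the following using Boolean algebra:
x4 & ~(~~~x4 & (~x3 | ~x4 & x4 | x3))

x4 & ~(~~~x4 & (~x3 | ~x4 & x4 | x3))
= x4 & ~(~~~x4 & (~x3 | x3))   — complement / identity
= x4 & ~~~~x4   — complement / identity
= x4 & ~~x4   — double negation
= x4 & x4   — double negation
= x4   — idempotence

x4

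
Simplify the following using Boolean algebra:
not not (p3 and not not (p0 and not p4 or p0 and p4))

not not (p3 and not not (p0 and not p4 or p0 and p4))
= not not (p3 and not not p0)
= not not (p3 and p0)
= p3 and p0

p3 and p0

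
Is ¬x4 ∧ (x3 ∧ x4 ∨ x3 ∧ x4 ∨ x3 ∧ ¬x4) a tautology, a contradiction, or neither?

neither

¬x4 ∧ (x3 ∧ x4 ∨ x3 ∧ x4 ∨ x3 ∧ ¬x4)
= ¬x4 ∧ (x3 ∧ x4 ∨ x3 ∧ ¬x4)   [idempotence]
= ¬x4 ∧ x3   [distribution]
This depends on x3, x4, so it is not a constant.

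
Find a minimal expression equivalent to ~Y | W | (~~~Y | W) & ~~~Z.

~Y | W

~Y | W | (~~~Y | W) & ~~~Z
= ~Y | W | (~Y | W) & ~~~Z
= ~Y | W | (~Y | W) & ~Z
= ~Y | W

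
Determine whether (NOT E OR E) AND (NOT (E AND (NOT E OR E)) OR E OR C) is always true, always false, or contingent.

(NOT E OR E) AND (NOT (E AND (NOT E OR E)) OR E OR C)
= (NOT E OR E) AND (NOT E OR E OR C)
= NOT E OR E
= TRUE

always true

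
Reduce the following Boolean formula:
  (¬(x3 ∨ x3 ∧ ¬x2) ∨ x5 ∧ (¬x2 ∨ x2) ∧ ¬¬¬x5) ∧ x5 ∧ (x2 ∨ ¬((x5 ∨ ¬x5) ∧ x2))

(¬(x3 ∨ x3 ∧ ¬x2) ∨ x5 ∧ (¬x2 ∨ x2) ∧ ¬¬¬x5) ∧ x5 ∧ (x2 ∨ ¬((x5 ∨ ¬x5) ∧ x2))
= (¬x3 ∨ x5 ∧ (¬x2 ∨ x2) ∧ ¬¬¬x5) ∧ x5 ∧ (x2 ∨ ¬((x5 ∨ ¬x5) ∧ x2))   — absorption
= (¬x3 ∨ x5 ∧ (¬x2 ∨ x2) ∧ ¬¬¬x5) ∧ x5 ∧ (x2 ∨ ¬x2)   — complement / identity
= (¬x3 ∨ x5 ∧ (¬x2 ∨ x2) ∧ ¬x5) ∧ x5 ∧ (x2 ∨ ¬x2)   — double negation
= (¬x3 ∨ x5 ∧ ¬x5) ∧ x5 ∧ (x2 ∨ ¬x2)   — complement / identity
= (¬x3 ∨ x5 ∧ ¬x5) ∧ x5   — complement / identity
= ¬x3 ∧ x5   — complement / identity

¬x3 ∧ x5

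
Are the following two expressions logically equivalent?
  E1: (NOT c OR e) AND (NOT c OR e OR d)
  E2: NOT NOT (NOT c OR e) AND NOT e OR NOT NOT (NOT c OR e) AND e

Yes

E1: (NOT c OR e) AND (NOT c OR e OR d)
    = NOT c OR e   — absorption
E2: NOT NOT (NOT c OR e) AND NOT e OR NOT NOT (NOT c OR e) AND e
    = NOT NOT (NOT c OR e)   — distribution
    = NOT c OR e   — double negation
Both reduce to NOT c OR e, so they are equivalent.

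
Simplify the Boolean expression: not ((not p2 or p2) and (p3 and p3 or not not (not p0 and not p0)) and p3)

not p3

not ((not p2 or p2) and (p3 and p3 or not not (not p0 and not p0)) and p3)
= not ((not p2 or p2) and (p3 or not not (not p0 and not p0)) and p3)   [idempotence]
= not ((not p2 or p2) and (p3 or not p0 and not p0) and p3)   [double negation]
= not ((not p2 or p2) and (p3 or not p0) and p3)   [idempotence]
= not ((p3 or not p0) and p3)   [complement / identity]
= not p3   [absorption]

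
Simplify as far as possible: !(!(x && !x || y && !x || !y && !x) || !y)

!x && y

!(!(x && !x || y && !x || !y && !x) || !y)
= !(!(y && !x || !y && !x) || !y)   [complement / identity]
= !(!!x || !y)   [distribution]
= !x && y   [De Morgan]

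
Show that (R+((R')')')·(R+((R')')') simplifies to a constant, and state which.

1

(R+((R')')')·(R+((R')')')
= R+((R')')'   — idempotence
= R+R'   — double negation
= 1   — complement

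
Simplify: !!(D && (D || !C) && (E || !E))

!!(D && (D || !C) && (E || !E))
= !!(D && (E || !E))   [absorption]
= !!D   [complement / identity]
= D   [double negation]

D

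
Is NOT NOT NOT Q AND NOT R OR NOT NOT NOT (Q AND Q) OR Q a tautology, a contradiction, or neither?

NOT NOT NOT Q AND NOT R OR NOT NOT NOT (Q AND Q) OR Q
= NOT Q AND NOT R OR NOT NOT NOT (Q AND Q) OR Q   (double negation)
= NOT Q AND NOT R OR NOT (Q AND Q) OR Q   (double negation)
= NOT Q AND NOT R OR NOT Q OR Q   (idempotence)
= NOT Q OR Q   (absorption)
= TRUE   (complement)

tautology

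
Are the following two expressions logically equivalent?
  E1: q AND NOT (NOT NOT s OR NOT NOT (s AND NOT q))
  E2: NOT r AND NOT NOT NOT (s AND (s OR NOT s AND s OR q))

No

E1: q AND NOT (NOT NOT s OR NOT NOT (s AND NOT q))
    = q AND NOT (NOT NOT s OR s AND NOT q)
    = q AND NOT (s OR s AND NOT q)
    = q AND NOT s
E2: NOT r AND NOT NOT NOT (s AND (s OR NOT s AND s OR q))
    = NOT r AND NOT NOT NOT (s AND (s OR q))
    = NOT r AND NOT (s AND (s OR q))
    = NOT r AND NOT s
These differ: at q=1, r=1, s=0, E1 = 1 but E2 = 0.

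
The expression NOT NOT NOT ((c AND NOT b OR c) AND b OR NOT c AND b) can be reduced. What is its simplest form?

NOT NOT NOT ((c AND NOT b OR c) AND b OR NOT c AND b)
= NOT ((c AND NOT b OR c) AND b OR NOT c AND b)
= NOT (c AND b OR NOT c AND b)
= NOT b

NOT b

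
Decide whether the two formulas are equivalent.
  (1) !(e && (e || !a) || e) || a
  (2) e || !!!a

E1: !(e && (e || !a) || e) || a
    = !(e || e) || a   [absorption]
    = !e || a   [idempotence]
E2: e || !!!a
    = e || !a   [double negation]
These differ: at a=0, e=1, E1 = 0 but E2 = 1.

No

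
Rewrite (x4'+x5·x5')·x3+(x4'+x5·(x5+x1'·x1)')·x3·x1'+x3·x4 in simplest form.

(x4'+x5·x5')·x3+(x4'+x5·(x5+x1'·x1)')·x3·x1'+x3·x4
= (x4'+x5·x5')·x3+(x4'+x5·x5')·x3·x1'+x3·x4   [complement / identity]
= (x4'+x5·x5')·x3+x3·x4   [absorption]
= x4'·x3+x3·x4   [complement / identity]
= x3   [distribution]

x3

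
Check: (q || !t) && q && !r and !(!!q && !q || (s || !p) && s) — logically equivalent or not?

E1: (q || !t) && q && !r
    = q && !r   — absorption
E2: !(!!q && !q || (s || !p) && s)
    = !(q && !q || (s || !p) && s)   — double negation
    = !(q && !q || s)   — absorption
    = !s   — complement / identity
These differ: at p=0, q=0, r=1, s=0, t=1, E1 = 0 but E2 = 1.

No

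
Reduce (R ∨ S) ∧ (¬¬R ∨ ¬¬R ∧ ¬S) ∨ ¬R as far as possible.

True

(R ∨ S) ∧ (¬¬R ∨ ¬¬R ∧ ¬S) ∨ ¬R
= (R ∨ S) ∧ ¬¬R ∨ ¬R   (absorption)
= (R ∨ S) ∧ R ∨ ¬R   (double negation)
= R ∨ ¬R   (absorption)
= True   (complement)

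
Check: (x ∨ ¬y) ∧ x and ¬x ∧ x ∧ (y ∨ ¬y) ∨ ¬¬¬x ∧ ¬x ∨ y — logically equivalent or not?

No

E1: (x ∨ ¬y) ∧ x
    = x   — absorption
E2: ¬x ∧ x ∧ (y ∨ ¬y) ∨ ¬¬¬x ∧ ¬x ∨ y
    = ¬x ∧ x ∨ ¬¬¬x ∧ ¬x ∨ y   — complement / identity
    = ¬x ∧ x ∨ ¬x ∧ ¬x ∨ y   — double negation
    = ¬x ∨ y   — distribution
These differ: at x=0, y=0, E1 = 0 but E2 = 1.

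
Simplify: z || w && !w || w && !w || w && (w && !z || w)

z || w && !w || w && !w || w && (w && !z || w)
= z || w && !w || w && (w && !z || w)   [idempotence]
= z || w && !w || w && w   [absorption]
= z || w   [distribution]

z || w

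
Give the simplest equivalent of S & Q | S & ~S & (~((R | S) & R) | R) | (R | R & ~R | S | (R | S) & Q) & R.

S & Q | R

S & Q | S & ~S & (~((R | S) & R) | R) | (R | R & ~R | S | (R | S) & Q) & R
= S & Q | S & ~S & (~R | R) | (R | R & ~R | S | (R | S) & Q) & R   — absorption
= S & Q | S & ~S & (~R | R) | (R | S | (R | S) & Q) & R   — complement / identity
= S & Q | S & ~S | (R | S | (R | S) & Q) & R   — complement / identity
= S & Q | S & ~S | (R | S) & R   — absorption
= S & Q | (R | S) & R   — complement / identity
= S & Q | R   — absorption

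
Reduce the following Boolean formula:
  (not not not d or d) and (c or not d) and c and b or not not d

c and b or d

(not not not d or d) and (c or not d) and c and b or not not d
= (not d or d) and (c or not d) and c and b or not not d
= (c or not d) and c and b or not not d
= (c or not d) and c and b or d
= c and b or d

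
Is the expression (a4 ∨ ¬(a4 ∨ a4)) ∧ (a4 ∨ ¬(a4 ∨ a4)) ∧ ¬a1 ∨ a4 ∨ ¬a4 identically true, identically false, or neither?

identically true

(a4 ∨ ¬(a4 ∨ a4)) ∧ (a4 ∨ ¬(a4 ∨ a4)) ∧ ¬a1 ∨ a4 ∨ ¬a4
= (a4 ∨ ¬(a4 ∨ a4)) ∧ ¬a1 ∨ a4 ∨ ¬a4   (idempotence)
= (a4 ∨ ¬a4) ∧ ¬a1 ∨ a4 ∨ ¬a4   (idempotence)
= a4 ∨ ¬a4   (absorption)
= True   (complement)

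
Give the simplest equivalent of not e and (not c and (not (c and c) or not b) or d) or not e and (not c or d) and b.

not e and (not c or d)

not e and (not c and (not (c and c) or not b) or d) or not e and (not c or d) and b
= not e and (not c and (not c or not b) or d) or not e and (not c or d) and b   (idempotence)
= not e and (not c or d) or not e and (not c or d) and b   (absorption)
= not e and (not c or d)   (absorption)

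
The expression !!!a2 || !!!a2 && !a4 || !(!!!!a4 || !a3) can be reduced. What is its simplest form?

!!!a2 || !!!a2 && !a4 || !(!!!!a4 || !a3)
= !a2 || !!!a2 && !a4 || !(!!!!a4 || !a3)   [double negation]
= !a2 || !a2 && !a4 || !(!!!!a4 || !a3)   [double negation]
= !a2 || !(!!!!a4 || !a3)   [absorption]
= !a2 || !(!!a4 || !a3)   [double negation]
= !a2 || !a4 && a3   [De Morgan]

!a2 || !a4 && a3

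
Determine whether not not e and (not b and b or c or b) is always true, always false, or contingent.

contingent

not not e and (not b and b or c or b)
= e and (not b and b or c or b)
= e and (c or b)
This depends on b, c, e, so it is not a constant.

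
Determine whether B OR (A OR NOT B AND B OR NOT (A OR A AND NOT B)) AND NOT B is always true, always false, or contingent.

always true

B OR (A OR NOT B AND B OR NOT (A OR A AND NOT B)) AND NOT B
= B OR (A OR NOT (A OR A AND NOT B)) AND NOT B   (complement / identity)
= B OR (A OR NOT A) AND NOT B   (absorption)
= B OR NOT B   (complement / identity)
= TRUE   (complement)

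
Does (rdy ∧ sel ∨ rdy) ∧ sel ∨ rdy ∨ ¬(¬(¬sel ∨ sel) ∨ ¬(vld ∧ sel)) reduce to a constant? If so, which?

no

(rdy ∧ sel ∨ rdy) ∧ sel ∨ rdy ∨ ¬(¬(¬sel ∨ sel) ∨ ¬(vld ∧ sel))
= rdy ∧ sel ∨ rdy ∨ ¬(¬(¬sel ∨ sel) ∨ ¬(vld ∧ sel))   (absorption)
= rdy ∧ sel ∨ rdy ∨ (¬sel ∨ sel) ∧ vld ∧ sel   (De Morgan)
= rdy ∨ (¬sel ∨ sel) ∧ vld ∧ sel   (absorption)
= rdy ∨ vld ∧ sel   (complement / identity)
This depends on rdy, sel, vld, so it is not a constant.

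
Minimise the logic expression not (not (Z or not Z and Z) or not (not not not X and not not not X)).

Z and not X

not (not (Z or not Z and Z) or not (not not not X and not not not X))
= not (not (Z or not Z and Z) or not not not not X)   [idempotence]
= not (not Z or not not not not X)   [complement / identity]
= not (not Z or not not X)   [double negation]
= Z and not X   [De Morgan]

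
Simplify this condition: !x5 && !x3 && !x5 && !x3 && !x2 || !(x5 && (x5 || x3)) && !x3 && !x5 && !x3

!x5 && !x3 && !x5 && !x3 && !x2 || !(x5 && (x5 || x3)) && !x3 && !x5 && !x3
= !x5 && !x3 && !x5 && !x3 && !x2 || !x5 && !x3 && !x5 && !x3   — absorption
= !x5 && !x3 && !x5 && !x3   — absorption
= !x5 && !x3   — idempotence

!x5 && !x3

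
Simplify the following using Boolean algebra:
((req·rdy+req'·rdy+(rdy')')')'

((req·rdy+req'·rdy+(rdy')')')'
= req·rdy+req'·rdy+(rdy')'   (double negation)
= rdy+(rdy')'   (distribution)
= rdy+rdy   (double negation)
= rdy   (idempotence)

rdy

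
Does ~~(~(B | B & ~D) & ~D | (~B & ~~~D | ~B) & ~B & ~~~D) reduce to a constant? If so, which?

~~(~(B | B & ~D) & ~D | (~B & ~~~D | ~B) & ~B & ~~~D)
= ~~(~(B | B & ~D) & ~D | ~B & ~~~D)   (absorption)
= ~~(~(B | B & ~D) & ~D | ~B & ~D)   (double negation)
= ~~(~B & ~D | ~B & ~D)   (absorption)
= ~~(~B & ~D)   (idempotence)
= ~B & ~D   (double negation)
This depends on B, D, so it is not a constant.

no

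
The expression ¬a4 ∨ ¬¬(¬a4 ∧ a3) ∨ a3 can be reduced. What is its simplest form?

¬a4 ∨ ¬¬(¬a4 ∧ a3) ∨ a3
= ¬a4 ∨ ¬a4 ∧ a3 ∨ a3   [double negation]
= ¬a4 ∨ a3   [absorption]

¬a4 ∨ a3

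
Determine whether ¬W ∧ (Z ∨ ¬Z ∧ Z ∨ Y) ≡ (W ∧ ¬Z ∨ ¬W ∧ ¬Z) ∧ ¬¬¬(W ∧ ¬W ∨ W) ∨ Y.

No

E1: ¬W ∧ (Z ∨ ¬Z ∧ Z ∨ Y)
    = ¬W ∧ (Z ∨ Y)
E2: (W ∧ ¬Z ∨ ¬W ∧ ¬Z) ∧ ¬¬¬(W ∧ ¬W ∨ W) ∨ Y
    = ¬Z ∧ ¬¬¬(W ∧ ¬W ∨ W) ∨ Y
    = ¬Z ∧ ¬¬¬W ∨ Y
    = ¬Z ∧ ¬W ∨ Y
These differ: at W=1, Y=1, Z=1, E1 = 0 but E2 = 1.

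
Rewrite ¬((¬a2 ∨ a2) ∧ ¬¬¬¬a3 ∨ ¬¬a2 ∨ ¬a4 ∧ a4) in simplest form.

¬a3 ∧ ¬a2

¬((¬a2 ∨ a2) ∧ ¬¬¬¬a3 ∨ ¬¬a2 ∨ ¬a4 ∧ a4)
= ¬(¬¬¬¬a3 ∨ ¬¬a2 ∨ ¬a4 ∧ a4)
= ¬(¬¬¬¬a3 ∨ ¬¬a2)
= ¬¬¬a3 ∧ ¬a2
= ¬a3 ∧ ¬a2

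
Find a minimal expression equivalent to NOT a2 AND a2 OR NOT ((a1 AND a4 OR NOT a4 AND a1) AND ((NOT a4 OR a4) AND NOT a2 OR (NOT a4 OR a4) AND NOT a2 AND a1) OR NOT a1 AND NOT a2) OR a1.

a2 OR a1

NOT a2 AND a2 OR NOT ((a1 AND a4 OR NOT a4 AND a1) AND ((NOT a4 OR a4) AND NOT a2 OR (NOT a4 OR a4) AND NOT a2 AND a1) OR NOT a1 AND NOT a2) OR a1
= NOT a2 AND a2 OR NOT ((a1 AND a4 OR NOT a4 AND a1) AND (NOT a4 OR a4) AND NOT a2 OR NOT a1 AND NOT a2) OR a1
= NOT a2 AND a2 OR NOT (a1 AND (NOT a4 OR a4) AND NOT a2 OR NOT a1 AND NOT a2) OR a1
= NOT a2 AND a2 OR NOT (a1 AND NOT a2 OR NOT a1 AND NOT a2) OR a1
= NOT (a1 AND NOT a2 OR NOT a1 AND NOT a2) OR a1
= NOT NOT a2 OR a1
= a2 OR a1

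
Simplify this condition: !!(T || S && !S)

T

!!(T || S && !S)
= !!T
= T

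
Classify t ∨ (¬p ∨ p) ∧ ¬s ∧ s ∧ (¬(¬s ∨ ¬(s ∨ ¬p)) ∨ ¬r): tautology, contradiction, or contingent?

contingent

t ∨ (¬p ∨ p) ∧ ¬s ∧ s ∧ (¬(¬s ∨ ¬(s ∨ ¬p)) ∨ ¬r)
= t ∨ (¬p ∨ p) ∧ ¬s ∧ s ∧ (s ∧ (s ∨ ¬p) ∨ ¬r)
= t ∨ (¬p ∨ p) ∧ ¬s ∧ s ∧ (s ∨ ¬r)
= t ∨ (¬p ∨ p) ∧ ¬s ∧ s
= t ∨ ¬s ∧ s
= t
This depends on t, so it is not a constant.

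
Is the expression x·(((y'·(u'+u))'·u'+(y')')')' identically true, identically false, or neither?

x·(((y'·(u'+u))'·u'+(y')')')'
= x·(((y')'·u'+(y')')')'   [complement / identity]
= x·((y')'·u'+(y')')   [double negation]
= x·(y')'   [absorption]
= x·y   [double negation]
This depends on x, y, so it is not a constant.

neither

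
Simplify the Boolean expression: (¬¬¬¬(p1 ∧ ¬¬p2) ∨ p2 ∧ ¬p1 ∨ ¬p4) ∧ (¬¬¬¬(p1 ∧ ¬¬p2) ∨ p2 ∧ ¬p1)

p2

(¬¬¬¬(p1 ∧ ¬¬p2) ∨ p2 ∧ ¬p1 ∨ ¬p4) ∧ (¬¬¬¬(p1 ∧ ¬¬p2) ∨ p2 ∧ ¬p1)
= ¬¬¬¬(p1 ∧ ¬¬p2) ∨ p2 ∧ ¬p1   (absorption)
= ¬¬(p1 ∧ ¬¬p2) ∨ p2 ∧ ¬p1   (double negation)
= p1 ∧ ¬¬p2 ∨ p2 ∧ ¬p1   (double negation)
= p1 ∧ p2 ∨ p2 ∧ ¬p1   (double negation)
= p2   (distribution)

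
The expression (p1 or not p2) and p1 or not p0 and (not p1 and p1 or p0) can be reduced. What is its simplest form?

p1

(p1 or not p2) and p1 or not p0 and (not p1 and p1 or p0)
= (p1 or not p2) and p1 or not p0 and p0   — complement / identity
= p1 or not p0 and p0   — absorption
= p1   — complement / identity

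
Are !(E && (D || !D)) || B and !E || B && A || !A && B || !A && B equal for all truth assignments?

E1: !(E && (D || !D)) || B
    = !E || B   [complement / identity]
E2: !E || B && A || !A && B || !A && B
    = !E || B && A || !A && B   [idempotence]
    = !E || B   [distribution]
Both reduce to !E || B, so they are equivalent.

Yes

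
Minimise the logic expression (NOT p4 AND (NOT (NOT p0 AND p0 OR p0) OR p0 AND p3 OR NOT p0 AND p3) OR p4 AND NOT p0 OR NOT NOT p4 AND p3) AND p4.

(NOT p4 AND (NOT (NOT p0 AND p0 OR p0) OR p0 AND p3 OR NOT p0 AND p3) OR p4 AND NOT p0 OR NOT NOT p4 AND p3) AND p4
= (NOT p4 AND (NOT (NOT p0 AND p0 OR p0) OR p0 AND p3 OR NOT p0 AND p3) OR p4 AND NOT p0 OR p4 AND p3) AND p4
= (NOT p4 AND (NOT (NOT p0 AND p0 OR p0) OR p3) OR p4 AND NOT p0 OR p4 AND p3) AND p4
= (NOT p4 AND (NOT p0 OR p3) OR p4 AND NOT p0 OR p4 AND p3) AND p4
= (NOT p4 AND (NOT p0 OR p3) OR p4 AND (NOT p0 OR p3)) AND p4
= (NOT p0 OR p3) AND p4

(NOT p0 OR p3) AND p4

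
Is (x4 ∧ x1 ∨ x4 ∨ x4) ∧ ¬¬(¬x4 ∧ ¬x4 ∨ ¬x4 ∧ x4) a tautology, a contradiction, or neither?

(x4 ∧ x1 ∨ x4 ∨ x4) ∧ ¬¬(¬x4 ∧ ¬x4 ∨ ¬x4 ∧ x4)
= (x4 ∧ x1 ∨ x4 ∨ x4) ∧ ¬¬¬x4   — distribution
= (x4 ∧ x1 ∨ x4) ∧ ¬¬¬x4   — idempotence
= x4 ∧ ¬¬¬x4   — absorption
= x4 ∧ ¬x4   — double negation
= False   — complement

contradiction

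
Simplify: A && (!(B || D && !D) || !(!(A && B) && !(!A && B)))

A

A && (!(B || D && !D) || !(!(A && B) && !(!A && B)))
= A && (!(B || D && !D) || A && B || !A && B)   (De Morgan)
= A && (!(B || D && !D) || B)   (distribution)
= A && (!B || B)   (complement / identity)
= A   (complement / identity)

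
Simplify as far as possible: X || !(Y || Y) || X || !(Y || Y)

X || !(Y || Y) || X || !(Y || Y)
= X || !(Y || Y)   — idempotence
= X || !Y   — idempotence

X || !Y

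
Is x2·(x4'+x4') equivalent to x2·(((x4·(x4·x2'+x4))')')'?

Yes

E1: x2·(x4'+x4')
    = x2·x4'   [idempotence]
E2: x2·(((x4·(x4·x2'+x4))')')'
    = x2·(((x4·x4)')')'   [absorption]
    = x2·((x4')')'   [idempotence]
    = x2·x4'   [double negation]
Both reduce to x2·x4', so they are equivalent.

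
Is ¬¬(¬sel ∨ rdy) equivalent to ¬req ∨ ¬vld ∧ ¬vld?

E1: ¬¬(¬sel ∨ rdy)
    = ¬sel ∨ rdy
E2: ¬req ∨ ¬vld ∧ ¬vld
    = ¬req ∨ ¬vld
These differ: at rdy=0, req=0, sel=1, vld=1, E1 = 0 but E2 = 1.

No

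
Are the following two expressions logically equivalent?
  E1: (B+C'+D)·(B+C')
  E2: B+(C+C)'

E1: (B+C'+D)·(B+C')
    = B+C'   [absorption]
E2: B+(C+C)'
    = B+C'   [idempotence]
Both reduce to B+C', so they are equivalent.

Yes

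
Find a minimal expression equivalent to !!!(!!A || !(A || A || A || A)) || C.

!!!(!!A || !(A || A || A || A)) || C
= !(!!A || !(A || A || A || A)) || C   — double negation
= !A && (A || A || A || A) || C   — De Morgan
= !A && (A || A) || C   — idempotence
= !A && A || C   — idempotence
= C   — complement / identity

C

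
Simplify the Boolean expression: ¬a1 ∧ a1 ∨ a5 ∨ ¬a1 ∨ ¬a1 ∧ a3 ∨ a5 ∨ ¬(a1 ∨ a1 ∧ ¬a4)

¬a1 ∧ a1 ∨ a5 ∨ ¬a1 ∨ ¬a1 ∧ a3 ∨ a5 ∨ ¬(a1 ∨ a1 ∧ ¬a4)
= ¬a1 ∧ a1 ∨ a5 ∨ ¬a1 ∨ ¬a1 ∧ a3 ∨ a5 ∨ ¬a1
= a5 ∨ ¬a1 ∨ ¬a1 ∧ a3 ∨ a5 ∨ ¬a1
= a5 ∨ ¬a1 ∨ a5 ∨ ¬a1
= a5 ∨ ¬a1

a5 ∨ ¬a1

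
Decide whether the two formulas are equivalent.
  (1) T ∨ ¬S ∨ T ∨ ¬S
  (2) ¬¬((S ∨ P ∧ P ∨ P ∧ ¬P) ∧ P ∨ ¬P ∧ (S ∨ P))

No

E1: T ∨ ¬S ∨ T ∨ ¬S
    = T ∨ ¬S
E2: ¬¬((S ∨ P ∧ P ∨ P ∧ ¬P) ∧ P ∨ ¬P ∧ (S ∨ P))
    = ¬¬((S ∨ P) ∧ P ∨ ¬P ∧ (S ∨ P))
    = (S ∨ P) ∧ P ∨ ¬P ∧ (S ∨ P)
    = S ∨ P
These differ: at P=0, S=0, T=0, E1 = 1 but E2 = 0.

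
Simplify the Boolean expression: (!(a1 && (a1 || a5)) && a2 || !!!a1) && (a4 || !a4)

(!(a1 && (a1 || a5)) && a2 || !!!a1) && (a4 || !a4)
= (!(a1 && (a1 || a5)) && a2 || !a1) && (a4 || !a4)   — double negation
= !(a1 && (a1 || a5)) && a2 || !a1   — complement / identity
= !a1 && a2 || !a1   — absorption
= !a1   — absorption

!a1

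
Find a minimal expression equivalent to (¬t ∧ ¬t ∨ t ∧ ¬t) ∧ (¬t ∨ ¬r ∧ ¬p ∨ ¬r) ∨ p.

¬t ∨ p

(¬t ∧ ¬t ∨ t ∧ ¬t) ∧ (¬t ∨ ¬r ∧ ¬p ∨ ¬r) ∨ p
= (¬t ∧ ¬t ∨ t ∧ ¬t) ∧ (¬t ∨ ¬r) ∨ p   — absorption
= ¬t ∧ (¬t ∨ ¬r) ∨ p   — distribution
= ¬t ∨ p   — absorption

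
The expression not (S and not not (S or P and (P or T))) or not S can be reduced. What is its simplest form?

not (S and not not (S or P and (P or T))) or not S
= not (S and (S or P and (P or T))) or not S   (double negation)
= not (S and (S or P)) or not S   (absorption)
= not S or not S   (absorption)
= not S   (idempotence)

not S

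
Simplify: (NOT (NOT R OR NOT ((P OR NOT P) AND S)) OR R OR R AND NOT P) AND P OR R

R

(NOT (NOT R OR NOT ((P OR NOT P) AND S)) OR R OR R AND NOT P) AND P OR R
= (NOT (NOT R OR NOT S) OR R OR R AND NOT P) AND P OR R   (complement / identity)
= (NOT (NOT R OR NOT S) OR R) AND P OR R   (absorption)
= (R AND S OR R) AND P OR R   (De Morgan)
= R AND P OR R   (absorption)
= R   (absorption)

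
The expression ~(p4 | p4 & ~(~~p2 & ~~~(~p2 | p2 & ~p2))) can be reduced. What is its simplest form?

~p4

~(p4 | p4 & ~(~~p2 & ~~~(~p2 | p2 & ~p2)))
= ~(p4 | p4 & ~(~~p2 & ~(~p2 | p2 & ~p2)))   [double negation]
= ~(p4 | p4 & ~(~~p2 & ~~p2))   [complement / identity]
= ~(p4 | p4 & ~~~p2)   [idempotence]
= ~(p4 | p4 & ~p2)   [double negation]
= ~p4   [absorption]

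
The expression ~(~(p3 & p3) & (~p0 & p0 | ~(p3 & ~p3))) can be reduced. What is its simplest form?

~(~(p3 & p3) & (~p0 & p0 | ~(p3 & ~p3)))
= ~(~(p3 & p3) & ~(p3 & ~p3))   (complement / identity)
= p3 & p3 | p3 & ~p3   (De Morgan)
= p3   (distribution)

p3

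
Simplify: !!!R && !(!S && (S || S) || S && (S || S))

!R && !S

!!!R && !(!S && (S || S) || S && (S || S))
= !R && !(!S && (S || S) || S && (S || S))   (double negation)
= !R && !(S || S)   (distribution)
= !R && !S   (idempotence)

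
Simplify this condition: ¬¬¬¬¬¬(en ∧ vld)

¬¬¬¬¬¬(en ∧ vld)
= ¬¬¬¬(en ∧ vld)   (double negation)
= ¬¬(en ∧ vld)   (double negation)
= en ∧ vld   (double negation)

en ∧ vld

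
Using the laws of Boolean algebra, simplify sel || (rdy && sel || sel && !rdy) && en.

sel

sel || (rdy && sel || sel && !rdy) && en
= sel || sel && en   — distribution
= sel   — absorption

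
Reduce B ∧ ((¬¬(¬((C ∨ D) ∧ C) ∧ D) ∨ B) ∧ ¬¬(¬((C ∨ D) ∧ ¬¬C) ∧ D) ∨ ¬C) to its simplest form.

B ∧ ((¬¬(¬((C ∨ D) ∧ C) ∧ D) ∨ B) ∧ ¬¬(¬((C ∨ D) ∧ ¬¬C) ∧ D) ∨ ¬C)
= B ∧ ((¬¬(¬((C ∨ D) ∧ C) ∧ D) ∨ B) ∧ ¬¬(¬((C ∨ D) ∧ C) ∧ D) ∨ ¬C)
= B ∧ (¬¬(¬((C ∨ D) ∧ C) ∧ D) ∨ ¬C)
= B ∧ (¬¬(¬C ∧ D) ∨ ¬C)
= B ∧ (¬C ∧ D ∨ ¬C)
= B ∧ ¬C

B ∧ ¬C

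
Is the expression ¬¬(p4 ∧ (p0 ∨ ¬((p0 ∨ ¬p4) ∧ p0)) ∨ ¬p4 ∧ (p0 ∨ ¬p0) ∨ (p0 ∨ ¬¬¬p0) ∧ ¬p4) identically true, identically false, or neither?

identically true

¬¬(p4 ∧ (p0 ∨ ¬((p0 ∨ ¬p4) ∧ p0)) ∨ ¬p4 ∧ (p0 ∨ ¬p0) ∨ (p0 ∨ ¬¬¬p0) ∧ ¬p4)
= ¬¬(p4 ∧ (p0 ∨ ¬((p0 ∨ ¬p4) ∧ p0)) ∨ ¬p4 ∧ (p0 ∨ ¬p0) ∨ (p0 ∨ ¬p0) ∧ ¬p4)
= p4 ∧ (p0 ∨ ¬((p0 ∨ ¬p4) ∧ p0)) ∨ ¬p4 ∧ (p0 ∨ ¬p0) ∨ (p0 ∨ ¬p0) ∧ ¬p4
= p4 ∧ (p0 ∨ ¬p0) ∨ ¬p4 ∧ (p0 ∨ ¬p0) ∨ (p0 ∨ ¬p0) ∧ ¬p4
= p0 ∨ ¬p0 ∨ (p0 ∨ ¬p0) ∧ ¬p4
= p0 ∨ ¬p0
= True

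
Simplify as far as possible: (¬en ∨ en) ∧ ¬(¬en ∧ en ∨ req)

¬req

(¬en ∨ en) ∧ ¬(¬en ∧ en ∨ req)
= ¬(¬en ∧ en ∨ req)   (complement / identity)
= ¬req   (complement / identity)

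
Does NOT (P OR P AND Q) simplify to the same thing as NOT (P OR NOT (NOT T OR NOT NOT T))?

E1: NOT (P OR P AND Q)
    = NOT P   — absorption
E2: NOT (P OR NOT (NOT T OR NOT NOT T))
    = NOT (P OR T AND NOT T)   — De Morgan
    = NOT P   — complement / identity
Both reduce to NOT P, so they are equivalent.

Yes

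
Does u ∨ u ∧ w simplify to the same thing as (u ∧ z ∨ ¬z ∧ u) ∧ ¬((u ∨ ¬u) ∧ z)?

No

E1: u ∨ u ∧ w
    = u   [absorption]
E2: (u ∧ z ∨ ¬z ∧ u) ∧ ¬((u ∨ ¬u) ∧ z)
    = (u ∧ z ∨ ¬z ∧ u) ∧ ¬z   [complement / identity]
    = u ∧ ¬z   [distribution]
These differ: at u=1, w=1, z=1, E1 = 1 but E2 = 0.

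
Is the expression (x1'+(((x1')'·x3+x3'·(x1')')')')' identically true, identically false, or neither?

(x1'+(((x1')'·x3+x3'·(x1')')')')'
= (x1'+(((x1')')')')'   — distribution
= (x1'+(x1')')'   — double negation
= x1·x1'   — De Morgan
= 0   — complement

identically false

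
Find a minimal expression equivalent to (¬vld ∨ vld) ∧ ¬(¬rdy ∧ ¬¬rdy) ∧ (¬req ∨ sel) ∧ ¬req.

(¬vld ∨ vld) ∧ ¬(¬rdy ∧ ¬¬rdy) ∧ (¬req ∨ sel) ∧ ¬req
= ¬(¬rdy ∧ ¬¬rdy) ∧ (¬req ∨ sel) ∧ ¬req   [complement / identity]
= (rdy ∨ ¬rdy) ∧ (¬req ∨ sel) ∧ ¬req   [De Morgan]
= (¬req ∨ sel) ∧ ¬req   [complement / identity]
= ¬req   [absorption]

¬req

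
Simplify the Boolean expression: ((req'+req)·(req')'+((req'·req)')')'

((req'+req)·(req')'+((req'·req)')')'
= ((req'+req)·(req')'+req'·req)'   — double negation
= ((req')'+req'·req)'   — complement / identity
= (req+req'·req)'   — double negation
= req'   — complement / identity

req'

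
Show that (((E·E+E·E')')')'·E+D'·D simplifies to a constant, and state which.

(((E·E+E·E')')')'·E+D'·D
= (((E·E+E·E')')')'·E   [complement / identity]
= ((E')')'·E   [distribution]
= E'·E   [double negation]
= 0   [complement]

0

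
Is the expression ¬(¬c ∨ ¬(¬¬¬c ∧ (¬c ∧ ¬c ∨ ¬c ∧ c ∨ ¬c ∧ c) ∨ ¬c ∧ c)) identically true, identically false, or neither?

¬(¬c ∨ ¬(¬¬¬c ∧ (¬c ∧ ¬c ∨ ¬c ∧ c ∨ ¬c ∧ c) ∨ ¬c ∧ c))
= ¬(¬c ∨ ¬(¬c ∧ (¬c ∧ ¬c ∨ ¬c ∧ c ∨ ¬c ∧ c) ∨ ¬c ∧ c))   [double negation]
= c ∧ (¬c ∧ (¬c ∧ ¬c ∨ ¬c ∧ c ∨ ¬c ∧ c) ∨ ¬c ∧ c)   [De Morgan]
= c ∧ (¬c ∧ (¬c ∧ ¬c ∨ ¬c ∧ c) ∨ ¬c ∧ c)   [complement / identity]
= c ∧ (¬c ∧ ¬c ∨ ¬c ∧ c)   [distribution]
= c ∧ ¬c   [distribution]
= False   [complement]

identically false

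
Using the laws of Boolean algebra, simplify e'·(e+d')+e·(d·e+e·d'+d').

e'·(e+d')+e·(d·e+e·d'+d')
= e'·(e+d')+e·(e+d')   — distribution
= e+d'   — distribution

e+d'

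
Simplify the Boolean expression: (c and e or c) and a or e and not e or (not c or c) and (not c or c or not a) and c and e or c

c

(c and e or c) and a or e and not e or (not c or c) and (not c or c or not a) and c and e or c
= (c and e or c) and a or e and not e or (not c or c) and c and e or c   — absorption
= (c and e or c) and a or (not c or c) and c and e or c   — complement / identity
= (c and e or c) and a or c and e or c   — complement / identity
= c and e or c   — absorption
= c   — absorption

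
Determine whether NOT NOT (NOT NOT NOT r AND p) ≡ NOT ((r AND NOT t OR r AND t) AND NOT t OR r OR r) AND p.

E1: NOT NOT (NOT NOT NOT r AND p)
    = NOT NOT (NOT r AND p)   (double negation)
    = NOT r AND p   (double negation)
E2: NOT ((r AND NOT t OR r AND t) AND NOT t OR r OR r) AND p
    = NOT (r AND NOT t OR r OR r) AND p   (distribution)
    = NOT (r OR r) AND p   (absorption)
    = NOT r AND p   (idempotence)
Both reduce to NOT r AND p, so they are equivalent.

Yes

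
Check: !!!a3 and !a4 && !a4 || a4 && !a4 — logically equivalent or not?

No

E1: !!!a3
    = !a3   (double negation)
E2: !a4 && !a4 || a4 && !a4
    = !a4   (distribution)
These differ: at a3=1, a4=0, E1 = 0 but E2 = 1.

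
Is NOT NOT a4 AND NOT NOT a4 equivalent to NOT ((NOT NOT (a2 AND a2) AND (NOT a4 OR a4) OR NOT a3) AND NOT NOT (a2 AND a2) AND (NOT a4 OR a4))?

No

E1: NOT NOT a4 AND NOT NOT a4
    = NOT NOT a4   — idempotence
    = a4   — double negation
E2: NOT ((NOT NOT (a2 AND a2) AND (NOT a4 OR a4) OR NOT a3) AND NOT NOT (a2 AND a2) AND (NOT a4 OR a4))
    = NOT (NOT NOT (a2 AND a2) AND (NOT a4 OR a4))   — absorption
    = NOT NOT NOT (a2 AND a2)   — complement / identity
    = NOT (a2 AND a2)   — double negation
    = NOT a2   — idempotence
These differ: at a2=0, a3=0, a4=0, E1 = 0 but E2 = 1.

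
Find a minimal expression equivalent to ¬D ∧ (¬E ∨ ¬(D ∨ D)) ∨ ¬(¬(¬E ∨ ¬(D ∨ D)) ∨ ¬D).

¬E ∨ ¬D

¬D ∧ (¬E ∨ ¬(D ∨ D)) ∨ ¬(¬(¬E ∨ ¬(D ∨ D)) ∨ ¬D)
= ¬D ∧ (¬E ∨ ¬(D ∨ D)) ∨ (¬E ∨ ¬(D ∨ D)) ∧ D
= ¬E ∨ ¬(D ∨ D)
= ¬E ∨ ¬D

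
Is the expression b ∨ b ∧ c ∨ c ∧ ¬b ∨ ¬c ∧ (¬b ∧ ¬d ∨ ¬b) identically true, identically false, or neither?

b ∨ b ∧ c ∨ c ∧ ¬b ∨ ¬c ∧ (¬b ∧ ¬d ∨ ¬b)
= b ∨ b ∧ c ∨ c ∧ ¬b ∨ ¬c ∧ ¬b   (absorption)
= b ∨ b ∧ c ∨ ¬b   (distribution)
= b ∨ ¬b   (absorption)
= True   (complement)

identically true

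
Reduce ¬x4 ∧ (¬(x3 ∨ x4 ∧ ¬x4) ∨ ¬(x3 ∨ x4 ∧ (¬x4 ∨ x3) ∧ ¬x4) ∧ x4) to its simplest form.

¬x4 ∧ (¬(x3 ∨ x4 ∧ ¬x4) ∨ ¬(x3 ∨ x4 ∧ (¬x4 ∨ x3) ∧ ¬x4) ∧ x4)
= ¬x4 ∧ (¬(x3 ∨ x4 ∧ ¬x4) ∨ ¬(x3 ∨ x4 ∧ ¬x4) ∧ x4)
= ¬x4 ∧ ¬(x3 ∨ x4 ∧ ¬x4)
= ¬x4 ∧ ¬x3

¬x4 ∧ ¬x3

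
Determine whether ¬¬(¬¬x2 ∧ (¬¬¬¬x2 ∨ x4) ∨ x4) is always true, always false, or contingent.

contingent

¬¬(¬¬x2 ∧ (¬¬¬¬x2 ∨ x4) ∨ x4)
= ¬¬(¬¬x2 ∧ (¬¬x2 ∨ x4) ∨ x4)   (double negation)
= ¬¬(¬¬x2 ∨ x4)   (absorption)
= ¬¬(x2 ∨ x4)   (double negation)
= x2 ∨ x4   (double negation)
This depends on x2, x4, so it is not a constant.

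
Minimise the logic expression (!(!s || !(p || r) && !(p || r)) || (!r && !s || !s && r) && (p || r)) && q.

(!(!s || !(p || r) && !(p || r)) || (!r && !s || !s && r) && (p || r)) && q
= (!(!s || !(p || r) && !(p || r)) || !s && (p || r)) && q   [distribution]
= (!(!s || !(p || r)) || !s && (p || r)) && q   [idempotence]
= (s && (p || r) || !s && (p || r)) && q   [De Morgan]
= (p || r) && q   [distribution]

(p || r) && q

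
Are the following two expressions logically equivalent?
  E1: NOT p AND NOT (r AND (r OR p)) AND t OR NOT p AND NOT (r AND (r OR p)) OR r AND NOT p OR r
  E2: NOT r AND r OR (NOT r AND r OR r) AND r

No

E1: NOT p AND NOT (r AND (r OR p)) AND t OR NOT p AND NOT (r AND (r OR p)) OR r AND NOT p OR r
    = NOT p AND NOT (r AND (r OR p)) OR r AND NOT p OR r   — absorption
    = NOT p AND NOT r OR r AND NOT p OR r   — absorption
    = NOT p OR r   — distribution
E2: NOT r AND r OR (NOT r AND r OR r) AND r
    = NOT r AND r OR r AND r   — complement / identity
    = r   — distribution
These differ: at p=0, r=0, t=1, E1 = 1 but E2 = 0.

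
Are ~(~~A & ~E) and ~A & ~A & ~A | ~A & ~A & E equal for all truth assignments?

No

E1: ~(~~A & ~E)
    = ~A | E
E2: ~A & ~A & ~A | ~A & ~A & E
    = (~A & ~A | ~A & E) & ~A
    = (~A | E) & ~A & ~A
    = ~A & ~A
    = ~A
These differ: at A=1, E=1, E1 = 1 but E2 = 0.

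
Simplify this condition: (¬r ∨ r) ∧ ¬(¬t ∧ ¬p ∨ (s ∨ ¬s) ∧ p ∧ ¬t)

t

(¬r ∨ r) ∧ ¬(¬t ∧ ¬p ∨ (s ∨ ¬s) ∧ p ∧ ¬t)
= (¬r ∨ r) ∧ ¬(¬t ∧ ¬p ∨ p ∧ ¬t)
= (¬r ∨ r) ∧ ¬¬t
= ¬¬t
= t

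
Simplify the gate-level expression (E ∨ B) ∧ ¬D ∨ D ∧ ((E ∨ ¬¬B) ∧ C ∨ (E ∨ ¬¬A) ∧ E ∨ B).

E ∨ B

(E ∨ B) ∧ ¬D ∨ D ∧ ((E ∨ ¬¬B) ∧ C ∨ (E ∨ ¬¬A) ∧ E ∨ B)
= (E ∨ B) ∧ ¬D ∨ D ∧ ((E ∨ ¬¬B) ∧ C ∨ (E ∨ A) ∧ E ∨ B)   (double negation)
= (E ∨ B) ∧ ¬D ∨ D ∧ ((E ∨ ¬¬B) ∧ C ∨ E ∨ B)   (absorption)
= (E ∨ B) ∧ ¬D ∨ D ∧ ((E ∨ B) ∧ C ∨ E ∨ B)   (double negation)
= (E ∨ B) ∧ ¬D ∨ D ∧ (E ∨ B)   (absorption)
= E ∨ B   (distribution)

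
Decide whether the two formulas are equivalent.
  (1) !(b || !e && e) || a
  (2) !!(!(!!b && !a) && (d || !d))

Yes

E1: !(b || !e && e) || a
    = !b || a   [complement / identity]
E2: !!(!(!!b && !a) && (d || !d))
    = !!!(!!b && !a)   [complement / identity]
    = !(!!b && !a)   [double negation]
    = !b || a   [De Morgan]
Both reduce to !b || a, so they are equivalent.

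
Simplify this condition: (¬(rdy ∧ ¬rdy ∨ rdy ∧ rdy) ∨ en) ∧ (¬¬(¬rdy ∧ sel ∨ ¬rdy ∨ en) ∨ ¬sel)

¬rdy ∨ en

(¬(rdy ∧ ¬rdy ∨ rdy ∧ rdy) ∨ en) ∧ (¬¬(¬rdy ∧ sel ∨ ¬rdy ∨ en) ∨ ¬sel)
= (¬(rdy ∧ ¬rdy ∨ rdy ∧ rdy) ∨ en) ∧ (¬rdy ∧ sel ∨ ¬rdy ∨ en ∨ ¬sel)
= (¬(rdy ∧ ¬rdy ∨ rdy ∧ rdy) ∨ en) ∧ (¬rdy ∨ en ∨ ¬sel)
= (¬rdy ∨ en) ∧ (¬rdy ∨ en ∨ ¬sel)
= ¬rdy ∨ en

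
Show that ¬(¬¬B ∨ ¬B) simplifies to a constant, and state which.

¬(¬¬B ∨ ¬B)
= ¬B ∧ B
= False

False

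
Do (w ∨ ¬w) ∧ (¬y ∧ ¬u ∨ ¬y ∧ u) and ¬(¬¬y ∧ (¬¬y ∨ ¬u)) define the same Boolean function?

E1: (w ∨ ¬w) ∧ (¬y ∧ ¬u ∨ ¬y ∧ u)
    = ¬y ∧ ¬u ∨ ¬y ∧ u   [complement / identity]
    = ¬y   [distribution]
E2: ¬(¬¬y ∧ (¬¬y ∨ ¬u))
    = ¬¬¬y   [absorption]
    = ¬y   [double negation]
Both reduce to ¬y, so they are equivalent.

Yes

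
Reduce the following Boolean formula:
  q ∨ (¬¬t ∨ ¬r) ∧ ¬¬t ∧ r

q ∨ t ∧ r

q ∨ (¬¬t ∨ ¬r) ∧ ¬¬t ∧ r
= q ∨ ¬¬t ∧ r   (absorption)
= q ∨ t ∧ r   (double negation)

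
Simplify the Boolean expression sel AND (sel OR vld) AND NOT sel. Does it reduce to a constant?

sel AND (sel OR vld) AND NOT sel
= sel AND NOT sel   (absorption)
= FALSE   (complement)

FALSE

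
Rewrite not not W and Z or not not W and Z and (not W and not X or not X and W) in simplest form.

not not W and Z or not not W and Z and (not W and not X or not X and W)
= not not W and Z or not not W and Z and not X   [distribution]
= not not W and Z   [absorption]
= W and Z   [double negation]

W and Z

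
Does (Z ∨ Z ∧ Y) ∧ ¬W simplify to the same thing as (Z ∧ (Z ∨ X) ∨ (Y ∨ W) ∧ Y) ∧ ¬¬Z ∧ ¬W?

E1: (Z ∨ Z ∧ Y) ∧ ¬W
    = Z ∧ ¬W
E2: (Z ∧ (Z ∨ X) ∨ (Y ∨ W) ∧ Y) ∧ ¬¬Z ∧ ¬W
    = (Z ∧ (Z ∨ X) ∨ Y) ∧ ¬¬Z ∧ ¬W
    = (Z ∨ Y) ∧ ¬¬Z ∧ ¬W
    = (Z ∨ Y) ∧ Z ∧ ¬W
    = Z ∧ ¬W
Both reduce to Z ∧ ¬W, so they are equivalent.

Yes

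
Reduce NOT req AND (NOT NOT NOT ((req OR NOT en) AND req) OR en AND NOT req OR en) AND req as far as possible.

FALSE

NOT req AND (NOT NOT NOT ((req OR NOT en) AND req) OR en AND NOT req OR en) AND req
= NOT req AND (NOT ((req OR NOT en) AND req) OR en AND NOT req OR en) AND req   [double negation]
= NOT req AND (NOT ((req OR NOT en) AND req) OR en) AND req   [absorption]
= NOT req AND (NOT req OR en) AND req   [absorption]
= NOT req AND req   [absorption]
= FALSE   [complement]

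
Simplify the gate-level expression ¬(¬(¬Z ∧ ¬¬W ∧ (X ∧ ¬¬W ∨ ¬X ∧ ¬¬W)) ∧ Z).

¬(¬(¬Z ∧ ¬¬W ∧ (X ∧ ¬¬W ∨ ¬X ∧ ¬¬W)) ∧ Z)
= ¬(¬(¬Z ∧ ¬¬W ∧ ¬¬W) ∧ Z)   [distribution]
= ¬(¬(¬Z ∧ ¬¬W) ∧ Z)   [idempotence]
= ¬((Z ∨ ¬W) ∧ Z)   [De Morgan]
= ¬Z   [absorption]

¬Z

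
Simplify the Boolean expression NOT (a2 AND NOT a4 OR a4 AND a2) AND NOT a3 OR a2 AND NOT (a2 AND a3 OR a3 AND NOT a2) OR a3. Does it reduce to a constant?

NOT (a2 AND NOT a4 OR a4 AND a2) AND NOT a3 OR a2 AND NOT (a2 AND a3 OR a3 AND NOT a2) OR a3
= NOT a2 AND NOT a3 OR a2 AND NOT (a2 AND a3 OR a3 AND NOT a2) OR a3
= NOT a2 AND NOT a3 OR a2 AND NOT a3 OR a3
= NOT a3 OR a3
= TRUE

TRUE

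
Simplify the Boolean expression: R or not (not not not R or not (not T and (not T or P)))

R

R or not (not not not R or not (not T and (not T or P)))
= R or not not R and not T and (not T or P)   (De Morgan)
= R or R and not T and (not T or P)   (double negation)
= R or R and not T   (absorption)
= R   (absorption)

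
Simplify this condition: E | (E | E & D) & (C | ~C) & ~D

E

E | (E | E & D) & (C | ~C) & ~D
= E | (E | E & D) & ~D   (complement / identity)
= E | E & ~D   (absorption)
= E   (absorption)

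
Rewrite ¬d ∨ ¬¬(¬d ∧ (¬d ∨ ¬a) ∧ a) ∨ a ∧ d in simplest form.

¬d ∨ ¬¬(¬d ∧ (¬d ∨ ¬a) ∧ a) ∨ a ∧ d
= ¬d ∨ ¬d ∧ (¬d ∨ ¬a) ∧ a ∨ a ∧ d   [double negation]
= ¬d ∨ ¬d ∧ a ∨ a ∧ d   [absorption]
= ¬d ∨ a   [distribution]

¬d ∨ a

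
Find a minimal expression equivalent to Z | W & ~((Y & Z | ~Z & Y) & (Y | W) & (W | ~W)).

Z | W & ~((Y & Z | ~Z & Y) & (Y | W) & (W | ~W))
= Z | W & ~(Y & (Y | W) & (W | ~W))   (distribution)
= Z | W & ~(Y & (Y | W))   (complement / identity)
= Z | W & ~Y   (absorption)

Z | W & ~Y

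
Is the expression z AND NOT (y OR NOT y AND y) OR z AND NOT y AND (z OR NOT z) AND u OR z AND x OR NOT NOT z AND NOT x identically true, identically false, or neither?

z AND NOT (y OR NOT y AND y) OR z AND NOT y AND (z OR NOT z) AND u OR z AND x OR NOT NOT z AND NOT x
= z AND NOT y OR z AND NOT y AND (z OR NOT z) AND u OR z AND x OR NOT NOT z AND NOT x   (complement / identity)
= z AND NOT y OR z AND NOT y AND (z OR NOT z) AND u OR z AND x OR z AND NOT x   (double negation)
= z AND NOT y OR z AND NOT y AND u OR z AND x OR z AND NOT x   (complement / identity)
= z AND NOT y OR z AND NOT y AND u OR z   (distribution)
= z AND NOT y OR z   (absorption)
= z   (absorption)
This depends on z, so it is not a constant.

neither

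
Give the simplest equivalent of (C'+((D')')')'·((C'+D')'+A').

C·D

(C'+((D')')')'·((C'+D')'+A')
= C·(D')'·((C'+D')'+A')   — De Morgan
= C·D·((C'+D')'+A')   — double negation
= C·D·(C·D+A')   — De Morgan
= C·D   — absorption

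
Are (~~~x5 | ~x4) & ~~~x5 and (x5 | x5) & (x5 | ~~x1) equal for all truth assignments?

No

E1: (~~~x5 | ~x4) & ~~~x5
    = ~~~x5   (absorption)
    = ~x5   (double negation)
E2: (x5 | x5) & (x5 | ~~x1)
    = (x5 | x5) & (x5 | x1)   (double negation)
    = x5 | x5 & x1   (distribution)
    = x5   (absorption)
These differ: at x1=0, x4=0, x5=0, E1 = 1 but E2 = 0.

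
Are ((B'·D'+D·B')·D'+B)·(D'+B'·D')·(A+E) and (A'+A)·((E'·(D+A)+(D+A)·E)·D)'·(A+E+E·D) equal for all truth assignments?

E1: ((B'·D'+D·B')·D'+B)·(D'+B'·D')·(A+E)
    = (B'·D'+B)·(D'+B'·D')·(A+E)   [distribution]
    = (B'·D'+B·D')·(A+E)   [distribution]
    = D'·(A+E)   [distribution]
E2: (A'+A)·((E'·(D+A)+(D+A)·E)·D)'·(A+E+E·D)
    = (A'+A)·((D+A)·D)'·(A+E+E·D)   [distribution]
    = (A'+A)·((D+A)·D)'·(A+E)   [absorption]
    = ((D+A)·D)'·(A+E)   [complement / identity]
    = D'·(A+E)   [absorption]
Both reduce to D'·(A+E), so they are equivalent.

Yes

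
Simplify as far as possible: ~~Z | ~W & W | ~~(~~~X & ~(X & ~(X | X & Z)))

Z | ~X

~~Z | ~W & W | ~~(~~~X & ~(X & ~(X | X & Z)))
= ~~Z | ~W & W | ~~(~~~X & ~(X & ~X))   [absorption]
= ~~Z | ~W & W | ~~(~X & ~(X & ~X))   [double negation]
= ~~Z | ~W & W | ~(X | X & ~X)   [De Morgan]
= ~~Z | ~(X | X & ~X)   [complement / identity]
= Z | ~(X | X & ~X)   [double negation]
= Z | ~X   [complement / identity]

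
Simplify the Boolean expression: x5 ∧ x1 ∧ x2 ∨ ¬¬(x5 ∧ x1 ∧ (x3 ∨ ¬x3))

x5 ∧ x1 ∧ x2 ∨ ¬¬(x5 ∧ x1 ∧ (x3 ∨ ¬x3))
= x5 ∧ x1 ∧ x2 ∨ ¬¬(x5 ∧ x1)   [complement / identity]
= x5 ∧ x1 ∧ x2 ∨ x5 ∧ x1   [double negation]
= x5 ∧ x1   [absorption]

x5 ∧ x1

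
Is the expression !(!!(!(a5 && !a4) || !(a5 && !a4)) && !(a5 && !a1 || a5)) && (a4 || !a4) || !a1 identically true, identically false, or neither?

neither

!(!!(!(a5 && !a4) || !(a5 && !a4)) && !(a5 && !a1 || a5)) && (a4 || !a4) || !a1
= !(!(a5 && !a4 && a5 && !a4) && !(a5 && !a1 || a5)) && (a4 || !a4) || !a1   — De Morgan
= (a5 && !a4 && a5 && !a4 || a5 && !a1 || a5) && (a4 || !a4) || !a1   — De Morgan
= (a5 && !a4 && a5 && !a4 || a5) && (a4 || !a4) || !a1   — absorption
= (a5 && !a4 || a5) && (a4 || !a4) || !a1   — idempotence
= a5 && (a4 || !a4) || !a1   — absorption
= a5 || !a1   — complement / identity
This depends on a1, a5, so it is not a constant.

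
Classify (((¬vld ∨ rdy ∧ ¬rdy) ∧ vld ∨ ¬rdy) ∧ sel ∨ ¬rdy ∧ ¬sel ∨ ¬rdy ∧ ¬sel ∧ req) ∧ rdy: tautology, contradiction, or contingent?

(((¬vld ∨ rdy ∧ ¬rdy) ∧ vld ∨ ¬rdy) ∧ sel ∨ ¬rdy ∧ ¬sel ∨ ¬rdy ∧ ¬sel ∧ req) ∧ rdy
= (((¬vld ∨ rdy ∧ ¬rdy) ∧ vld ∨ ¬rdy) ∧ sel ∨ ¬rdy ∧ ¬sel) ∧ rdy   — absorption
= ((¬vld ∧ vld ∨ ¬rdy) ∧ sel ∨ ¬rdy ∧ ¬sel) ∧ rdy   — complement / identity
= (¬rdy ∧ sel ∨ ¬rdy ∧ ¬sel) ∧ rdy   — complement / identity
= ¬rdy ∧ rdy   — distribution
= False   — complement

contradiction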